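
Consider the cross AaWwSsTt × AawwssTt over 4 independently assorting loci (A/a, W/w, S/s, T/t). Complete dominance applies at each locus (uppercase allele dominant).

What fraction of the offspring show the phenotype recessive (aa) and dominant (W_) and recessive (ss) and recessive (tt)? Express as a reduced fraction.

P(aa W_ ss tt) = 1/64

AaWwSsTt gametes: AWST×1, AWSt×1, AWsT×1, AWst×1, AwST×1, AwSt×1, AwsT×1, Awst×1, aWST×1, aWSt×1, aWsT×1, aWst×1, awST×1, awSt×1, awsT×1, awst×1
AawwssTt gametes: AwsT×4, Awst×4, awsT×4, awst×4
AaWwSsTt×AawwssTt grid (16·16=256): AAWwSsTT=4 AAWwSsTt=8 AAWwSstt=4 AAWwssTT=4 AAWwssTt=8 AAWwsstt=4 AAwwSsTT=4 AAwwSsTt=8 AAwwSstt=4 AAwwssTT=4 AAwwssTt=8 AAwwsstt=4 AaWwSsTT=8 AaWwSsTt=16 AaWwSstt=8 AaWwssTT=8 AaWwssTt=16 AaWwsstt=8 AawwSsTT=8 AawwSsTt=16 AawwSstt=8 AawwssTT=8 AawwssTt=16 Aawwsstt=8 aaWwSsTT=4 aaWwSsTt=8 aaWwSstt=4 aaWwssTT=4 aaWwssTt=8 aaWwsstt=4 aawwSsTT=4 aawwSsTt=8 aawwSstt=4 aawwssTT=4 aawwssTt=8 aawwsstt=4
aa W_ ss tt hits 4/256; gcd=4; 4÷4/256÷4 = 1/64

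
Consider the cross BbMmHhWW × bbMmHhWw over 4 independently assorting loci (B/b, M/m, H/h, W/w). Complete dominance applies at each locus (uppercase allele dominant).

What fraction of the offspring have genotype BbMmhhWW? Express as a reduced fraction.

P(BbMmhhWW) = 1/32

BbMmHhWW gametes: BMHW×2, BMhW×2, BmHW×2, BmhW×2, bMHW×2, bMhW×2, bmHW×2, bmhW×2
bbMmHhWw gametes: bMHW×2, bMHw×2, bMhW×2, bMhw×2, bmHW×2, bmHw×2, bmhW×2, bmhw×2
BbMmHhWW×bbMmHhWw grid (16·16=256): BbMMHHWW=4 BbMMHHWw=4 BbMMHhWW=8 BbMMHhWw=8 BbMMhhWW=4 BbMMhhWw=4 BbMmHHWW=8 BbMmHHWw=8 BbMmHhWW=16 BbMmHhWw=16 BbMmhhWW=8 BbMmhhWw=8 BbmmHHWW=4 BbmmHHWw=4 BbmmHhWW=8 BbmmHhWw=8 BbmmhhWW=4 BbmmhhWw=4 bbMMHHWW=4 bbMMHHWw=4 bbMMHhWW=8 bbMMHhWw=8 bbMMhhWW=4 bbMMhhWw=4 bbMmHHWW=8 bbMmHHWw=8 bbMmHhWW=16 bbMmHhWw=16 bbMmhhWW=8 bbMmhhWw=8 bbmmHHWW=4 bbmmHHWw=4 bbmmHhWW=8 bbmmHhWw=8 bbmmhhWW=4 bbmmhhWw=4
BbMmhhWW hits 8/256; gcd=8; 8÷8/256÷8 = 1/32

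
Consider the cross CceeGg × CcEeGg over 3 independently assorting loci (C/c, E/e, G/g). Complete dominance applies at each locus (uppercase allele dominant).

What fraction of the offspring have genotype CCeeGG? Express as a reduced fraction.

P(CCeeGG) = 1/32

CceeGg gametes: CeG×2, Ceg×2, ceG×2, ceg×2
CcEeGg gametes: CEG×1, CEg×1, CeG×1, Ceg×1, cEG×1, cEg×1, ceG×1, ceg×1
CceeGg×CcEeGg grid (8·8=64): CCEeGG=2 CCEeGg=4 CCEegg=2 CCeeGG=2 CCeeGg=4 CCeegg=2 CcEeGG=4 CcEeGg=8 CcEegg=4 CceeGG=4 CceeGg=8 Cceegg=4 ccEeGG=2 ccEeGg=4 ccEegg=2 cceeGG=2 cceeGg=4 cceegg=2
CCeeGG hits 2/64; gcd=2; 2÷2/64÷2 = 1/32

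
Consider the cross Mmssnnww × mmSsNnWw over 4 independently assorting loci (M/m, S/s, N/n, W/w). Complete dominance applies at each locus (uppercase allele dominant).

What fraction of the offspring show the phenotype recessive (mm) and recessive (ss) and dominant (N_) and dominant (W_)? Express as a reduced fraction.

Mmssnnww gametes: Msnw×8, msnw×8
mmSsNnWw gametes: mSNW×2, mSNw×2, mSnW×2, mSnw×2, msNW×2, msNw×2, msnW×2, msnw×2
Mmssnnww×mmSsNnWw grid (16·16=256): MmSsNnWw=16 MmSsNnww=16 MmSsnnWw=16 MmSsnnww=16 MmssNnWw=16 MmssNnww=16 MmssnnWw=16 Mmssnnww=16 mmSsNnWw=16 mmSsNnww=16 mmSsnnWw=16 mmSsnnww=16 mmssNnWw=16 mmssNnww=16 mmssnnWw=16 mmssnnww=16
mm ss N_ W_ hits 16/256; gcd=16; 16÷16/256÷16 = 1/16

P(mm ss N_ W_) = 1/16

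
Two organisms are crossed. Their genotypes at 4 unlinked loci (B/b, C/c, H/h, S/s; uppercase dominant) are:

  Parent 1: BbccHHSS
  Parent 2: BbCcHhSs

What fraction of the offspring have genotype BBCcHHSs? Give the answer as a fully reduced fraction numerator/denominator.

P(BBCcHHSs) = 1/32

BbccHHSS gametes: BcHS×8, bcHS×8
BbCcHhSs gametes: BCHS×1, BCHs×1, BChS×1, BChs×1, BcHS×1, BcHs×1, BchS×1, Bchs×1, bCHS×1, bCHs×1, bChS×1, bChs×1, bcHS×1, bcHs×1, bchS×1, bchs×1
BbccHHSS×BbCcHhSs grid (16·16=256): BBCcHHSS=8 BBCcHHSs=8 BBCcHhSS=8 BBCcHhSs=8 BBccHHSS=8 BBccHHSs=8 BBccHhSS=8 BBccHhSs=8 BbCcHHSS=16 BbCcHHSs=16 BbCcHhSS=16 BbCcHhSs=16 BbccHHSS=16 BbccHHSs=16 BbccHhSS=16 BbccHhSs=16 bbCcHHSS=8 bbCcHHSs=8 bbCcHhSS=8 bbCcHhSs=8 bbccHHSS=8 bbccHHSs=8 bbccHhSS=8 bbccHhSs=8
BBCcHHSs hits 8/256; gcd=8; 8÷8/256÷8 = 1/32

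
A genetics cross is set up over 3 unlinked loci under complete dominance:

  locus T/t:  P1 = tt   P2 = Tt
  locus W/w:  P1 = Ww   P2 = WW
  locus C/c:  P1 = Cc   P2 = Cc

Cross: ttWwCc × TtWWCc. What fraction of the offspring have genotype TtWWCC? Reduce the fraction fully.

ttWwCc gametes: tWC×2, tWc×2, twC×2, twc×2
TtWWCc gametes: TWC×2, TWc×2, tWC×2, tWc×2
ttWwCc×TtWWCc grid (8·8=64): TtWWCC=4 TtWWCc=8 TtWWcc=4 TtWwCC=4 TtWwCc=8 TtWwcc=4 ttWWCC=4 ttWWCc=8 ttWWcc=4 ttWwCC=4 ttWwCc=8 ttWwcc=4
TtWWCC hits 4/64; gcd=4; 4÷4/64÷4 = 1/16

P(TtWWCC) = 1/16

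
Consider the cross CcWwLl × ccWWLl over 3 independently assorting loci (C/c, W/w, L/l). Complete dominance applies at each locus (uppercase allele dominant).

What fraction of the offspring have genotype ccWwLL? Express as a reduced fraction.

CcWwLl gametes: CWL×1, CWl×1, CwL×1, Cwl×1, cWL×1, cWl×1, cwL×1, cwl×1
ccWWLl gametes: cWL×4, cWl×4
CcWwLl×ccWWLl grid (8·8=64): CcWWLL=4 CcWWLl=8 CcWWll=4 CcWwLL=4 CcWwLl=8 CcWwll=4 ccWWLL=4 ccWWLl=8 ccWWll=4 ccWwLL=4 ccWwLl=8 ccWwll=4
ccWwLL hits 4/64; gcd=4; 4÷4/64÷4 = 1/16

P(ccWwLL) = 1/16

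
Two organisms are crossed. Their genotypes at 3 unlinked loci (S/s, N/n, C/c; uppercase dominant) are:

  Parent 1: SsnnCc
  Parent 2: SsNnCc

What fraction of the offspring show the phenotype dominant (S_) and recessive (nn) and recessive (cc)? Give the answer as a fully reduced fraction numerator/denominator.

SsnnCc gametes: SnC×2, Snc×2, snC×2, snc×2
SsNnCc gametes: SNC×1, SNc×1, SnC×1, Snc×1, sNC×1, sNc×1, snC×1, snc×1
SsnnCc×SsNnCc grid (8·8=64): SSNnCC=2 SSNnCc=4 SSNncc=2 SSnnCC=2 SSnnCc=4 SSnncc=2 SsNnCC=4 SsNnCc=8 SsNncc=4 SsnnCC=4 SsnnCc=8 Ssnncc=4 ssNnCC=2 ssNnCc=4 ssNncc=2 ssnnCC=2 ssnnCc=4 ssnncc=2
S_ nn cc hits 6/64; gcd=2; 6÷2/64÷2 = 3/32

P(S_ nn cc) = 3/32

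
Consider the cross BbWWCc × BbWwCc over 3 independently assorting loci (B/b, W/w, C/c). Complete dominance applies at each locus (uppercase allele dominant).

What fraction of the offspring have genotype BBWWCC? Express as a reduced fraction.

P(BBWWCC) = 1/32

BbWWCc gametes: BWC×2, BWc×2, bWC×2, bWc×2
BbWwCc gametes: BWC×1, BWc×1, BwC×1, Bwc×1, bWC×1, bWc×1, bwC×1, bwc×1
BbWWCc×BbWwCc grid (8·8=64): BBWWCC=2 BBWWCc=4 BBWWcc=2 BBWwCC=2 BBWwCc=4 BBWwcc=2 BbWWCC=4 BbWWCc=8 BbWWcc=4 BbWwCC=4 BbWwCc=8 BbWwcc=4 bbWWCC=2 bbWWCc=4 bbWWcc=2 bbWwCC=2 bbWwCc=4 bbWwcc=2
BBWWCC hits 2/64; gcd=2; 2÷2/64÷2 = 1/32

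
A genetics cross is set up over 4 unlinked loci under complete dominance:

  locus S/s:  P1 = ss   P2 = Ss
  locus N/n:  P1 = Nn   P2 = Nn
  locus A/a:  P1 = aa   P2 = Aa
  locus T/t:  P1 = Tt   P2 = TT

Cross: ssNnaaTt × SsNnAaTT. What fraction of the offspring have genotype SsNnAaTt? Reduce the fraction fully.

P(SsNnAaTt) = 1/16

ssNnaaTt gametes: sNaT×4, sNat×4, snaT×4, snat×4
SsNnAaTT gametes: SNAT×2, SNaT×2, SnAT×2, SnaT×2, sNAT×2, sNaT×2, snAT×2, snaT×2
ssNnaaTt×SsNnAaTT grid (16·16=256): SsNNAaTT=8 SsNNAaTt=8 SsNNaaTT=8 SsNNaaTt=8 SsNnAaTT=16 SsNnAaTt=16 SsNnaaTT=16 SsNnaaTt=16 SsnnAaTT=8 SsnnAaTt=8 SsnnaaTT=8 SsnnaaTt=8 ssNNAaTT=8 ssNNAaTt=8 ssNNaaTT=8 ssNNaaTt=8 ssNnAaTT=16 ssNnAaTt=16 ssNnaaTT=16 ssNnaaTt=16 ssnnAaTT=8 ssnnAaTt=8 ssnnaaTT=8 ssnnaaTt=8
SsNnAaTt hits 16/256; gcd=16; 16÷16/256÷16 = 1/16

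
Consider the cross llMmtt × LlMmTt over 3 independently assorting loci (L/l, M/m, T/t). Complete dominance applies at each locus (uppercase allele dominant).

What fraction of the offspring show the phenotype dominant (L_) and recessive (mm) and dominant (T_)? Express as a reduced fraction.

llMmtt gametes: lMt×4, lmt×4
LlMmTt gametes: LMT×1, LMt×1, LmT×1, Lmt×1, lMT×1, lMt×1, lmT×1, lmt×1
llMmtt×LlMmTt grid (8·8=64): LlMMTt=4 LlMMtt=4 LlMmTt=8 LlMmtt=8 LlmmTt=4 Llmmtt=4 llMMTt=4 llMMtt=4 llMmTt=8 llMmtt=8 llmmTt=4 llmmtt=4
L_ mm T_ hits 4/64; gcd=4; 4÷4/64÷4 = 1/16

P(L_ mm T_) = 1/16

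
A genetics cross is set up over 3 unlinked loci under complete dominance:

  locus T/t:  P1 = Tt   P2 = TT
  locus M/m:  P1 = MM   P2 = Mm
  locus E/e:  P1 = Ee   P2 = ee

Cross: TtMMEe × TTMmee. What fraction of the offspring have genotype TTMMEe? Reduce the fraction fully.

P(TTMMEe) = 1/8

TtMMEe gametes: TME×2, TMe×2, tME×2, tMe×2
TTMmee gametes: TMe×4, Tme×4
TtMMEe×TTMmee grid (8·8=64): TTMMEe=8 TTMMee=8 TTMmEe=8 TTMmee=8 TtMMEe=8 TtMMee=8 TtMmEe=8 TtMmee=8
TTMMEe hits 8/64; gcd=8; 8÷8/64÷8 = 1/8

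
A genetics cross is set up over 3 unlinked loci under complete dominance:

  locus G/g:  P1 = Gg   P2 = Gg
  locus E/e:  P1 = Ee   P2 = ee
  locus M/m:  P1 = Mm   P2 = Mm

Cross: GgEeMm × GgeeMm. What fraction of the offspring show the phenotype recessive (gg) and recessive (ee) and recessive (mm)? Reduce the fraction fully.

GgEeMm gametes: GEM×1, GEm×1, GeM×1, Gem×1, gEM×1, gEm×1, geM×1, gem×1
GgeeMm gametes: GeM×2, Gem×2, geM×2, gem×2
GgEeMm×GgeeMm grid (8·8=64): GGEeMM=2 GGEeMm=4 GGEemm=2 GGeeMM=2 GGeeMm=4 GGeemm=2 GgEeMM=4 GgEeMm=8 GgEemm=4 GgeeMM=4 GgeeMm=8 Ggeemm=4 ggEeMM=2 ggEeMm=4 ggEemm=2 ggeeMM=2 ggeeMm=4 ggeemm=2
gg ee mm hits 2/64; gcd=2; 2÷2/64÷2 = 1/32

P(gg ee mm) = 1/32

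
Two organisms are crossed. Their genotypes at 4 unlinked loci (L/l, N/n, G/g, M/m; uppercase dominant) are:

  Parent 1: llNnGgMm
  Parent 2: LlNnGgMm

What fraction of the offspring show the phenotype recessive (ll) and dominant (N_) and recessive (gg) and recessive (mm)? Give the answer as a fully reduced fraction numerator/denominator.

llNnGgMm gametes: lNGM×2, lNGm×2, lNgM×2, lNgm×2, lnGM×2, lnGm×2, lngM×2, lngm×2
LlNnGgMm gametes: LNGM×1, LNGm×1, LNgM×1, LNgm×1, LnGM×1, LnGm×1, LngM×1, Lngm×1, lNGM×1, lNGm×1, lNgM×1, lNgm×1, lnGM×1, lnGm×1, lngM×1, lngm×1
llNnGgMm×LlNnGgMm grid (16·16=256): LlNNGGMM=2 LlNNGGMm=4 LlNNGGmm=2 LlNNGgMM=4 LlNNGgMm=8 LlNNGgmm=4 LlNNggMM=2 LlNNggMm=4 LlNNggmm=2 LlNnGGMM=4 LlNnGGMm=8 LlNnGGmm=4 LlNnGgMM=8 LlNnGgMm=16 LlNnGgmm=8 LlNnggMM=4 LlNnggMm=8 LlNnggmm=4 LlnnGGMM=2 LlnnGGMm=4 LlnnGGmm=2 LlnnGgMM=4 LlnnGgMm=8 LlnnGgmm=4 LlnnggMM=2 LlnnggMm=4 Llnnggmm=2 llNNGGMM=2 llNNGGMm=4 llNNGGmm=2 llNNGgMM=4 llNNGgMm=8 llNNGgmm=4 llNNggMM=2 llNNggMm=4 llNNggmm=2 llNnGGMM=4 llNnGGMm=8 llNnGGmm=4 llNnGgMM=8 llNnGgMm=16 llNnGgmm=8 llNnggMM=4 llNnggMm=8 llNnggmm=4 llnnGGMM=2 llnnGGMm=4 llnnGGmm=2 llnnGgMM=4 llnnGgMm=8 llnnGgmm=4 llnnggMM=2 llnnggMm=4 llnnggmm=2
ll N_ gg mm hits 6/256; gcd=2; 6÷2/256÷2 = 3/128

P(ll N_ gg mm) = 3/128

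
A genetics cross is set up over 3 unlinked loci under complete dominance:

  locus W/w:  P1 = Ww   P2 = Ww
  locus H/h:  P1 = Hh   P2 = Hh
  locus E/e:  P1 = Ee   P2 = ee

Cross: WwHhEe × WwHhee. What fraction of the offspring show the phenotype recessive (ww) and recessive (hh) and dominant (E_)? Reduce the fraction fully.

P(ww hh E_) = 1/32

WwHhEe gametes: WHE×1, WHe×1, WhE×1, Whe×1, wHE×1, wHe×1, whE×1, whe×1
WwHhee gametes: WHe×2, Whe×2, wHe×2, whe×2
WwHhEe×WwHhee grid (8·8=64): WWHHEe=2 WWHHee=2 WWHhEe=4 WWHhee=4 WWhhEe=2 WWhhee=2 WwHHEe=4 WwHHee=4 WwHhEe=8 WwHhee=8 WwhhEe=4 Wwhhee=4 wwHHEe=2 wwHHee=2 wwHhEe=4 wwHhee=4 wwhhEe=2 wwhhee=2
ww hh E_ hits 2/64; gcd=2; 2÷2/64÷2 = 1/32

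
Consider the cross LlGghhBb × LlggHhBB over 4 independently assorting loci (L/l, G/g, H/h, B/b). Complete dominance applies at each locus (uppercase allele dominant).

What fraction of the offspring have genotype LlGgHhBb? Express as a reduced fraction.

P(LlGgHhBb) = 1/16

LlGghhBb gametes: LGhB×2, LGhb×2, LghB×2, Lghb×2, lGhB×2, lGhb×2, lghB×2, lghb×2
LlggHhBB gametes: LgHB×4, LghB×4, lgHB×4, lghB×4
LlGghhBb×LlggHhBB grid (16·16=256): LLGgHhBB=8 LLGgHhBb=8 LLGghhBB=8 LLGghhBb=8 LLggHhBB=8 LLggHhBb=8 LLgghhBB=8 LLgghhBb=8 LlGgHhBB=16 LlGgHhBb=16 LlGghhBB=16 LlGghhBb=16 LlggHhBB=16 LlggHhBb=16 LlgghhBB=16 LlgghhBb=16 llGgHhBB=8 llGgHhBb=8 llGghhBB=8 llGghhBb=8 llggHhBB=8 llggHhBb=8 llgghhBB=8 llgghhBb=8
LlGgHhBb hits 16/256; gcd=16; 16÷16/256÷16 = 1/16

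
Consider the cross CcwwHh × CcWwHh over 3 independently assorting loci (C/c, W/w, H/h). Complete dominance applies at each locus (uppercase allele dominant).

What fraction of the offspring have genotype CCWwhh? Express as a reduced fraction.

CcwwHh gametes: CwH×2, Cwh×2, cwH×2, cwh×2
CcWwHh gametes: CWH×1, CWh×1, CwH×1, Cwh×1, cWH×1, cWh×1, cwH×1, cwh×1
CcwwHh×CcWwHh grid (8·8=64): CCWwHH=2 CCWwHh=4 CCWwhh=2 CCwwHH=2 CCwwHh=4 CCwwhh=2 CcWwHH=4 CcWwHh=8 CcWwhh=4 CcwwHH=4 CcwwHh=8 Ccwwhh=4 ccWwHH=2 ccWwHh=4 ccWwhh=2 ccwwHH=2 ccwwHh=4 ccwwhh=2
CCWwhh hits 2/64; gcd=2; 2÷2/64÷2 = 1/32

P(CCWwhh) = 1/32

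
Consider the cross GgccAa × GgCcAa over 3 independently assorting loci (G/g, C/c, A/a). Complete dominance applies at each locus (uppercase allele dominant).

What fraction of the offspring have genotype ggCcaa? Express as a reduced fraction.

GgccAa gametes: GcA×2, Gca×2, gcA×2, gca×2
GgCcAa gametes: GCA×1, GCa×1, GcA×1, Gca×1, gCA×1, gCa×1, gcA×1, gca×1
GgccAa×GgCcAa grid (8·8=64): GGCcAA=2 GGCcAa=4 GGCcaa=2 GGccAA=2 GGccAa=4 GGccaa=2 GgCcAA=4 GgCcAa=8 GgCcaa=4 GgccAA=4 GgccAa=8 Ggccaa=4 ggCcAA=2 ggCcAa=4 ggCcaa=2 ggccAA=2 ggccAa=4 ggccaa=2
ggCcaa hits 2/64; gcd=2; 2÷2/64÷2 = 1/32

P(ggCcaa) = 1/32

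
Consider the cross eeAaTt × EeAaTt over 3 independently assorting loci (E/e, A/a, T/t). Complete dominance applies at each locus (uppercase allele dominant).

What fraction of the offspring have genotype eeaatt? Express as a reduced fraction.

P(eeaatt) = 1/32

eeAaTt gametes: eAT×2, eAt×2, eaT×2, eat×2
EeAaTt gametes: EAT×1, EAt×1, EaT×1, Eat×1, eAT×1, eAt×1, eaT×1, eat×1
eeAaTt×EeAaTt grid (8·8=64): EeAATT=2 EeAATt=4 EeAAtt=2 EeAaTT=4 EeAaTt=8 EeAatt=4 EeaaTT=2 EeaaTt=4 Eeaatt=2 eeAATT=2 eeAATt=4 eeAAtt=2 eeAaTT=4 eeAaTt=8 eeAatt=4 eeaaTT=2 eeaaTt=4 eeaatt=2
eeaatt hits 2/64; gcd=2; 2÷2/64÷2 = 1/32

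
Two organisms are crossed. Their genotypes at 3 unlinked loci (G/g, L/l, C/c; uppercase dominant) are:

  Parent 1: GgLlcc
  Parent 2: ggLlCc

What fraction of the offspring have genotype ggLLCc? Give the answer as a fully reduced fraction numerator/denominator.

GgLlcc gametes: GLc×2, Glc×2, gLc×2, glc×2
ggLlCc gametes: gLC×2, gLc×2, glC×2, glc×2
GgLlcc×ggLlCc grid (8·8=64): GgLLCc=4 GgLLcc=4 GgLlCc=8 GgLlcc=8 GgllCc=4 Ggllcc=4 ggLLCc=4 ggLLcc=4 ggLlCc=8 ggLlcc=8 ggllCc=4 ggllcc=4
ggLLCc hits 4/64; gcd=4; 4÷4/64÷4 = 1/16

P(ggLLCc) = 1/16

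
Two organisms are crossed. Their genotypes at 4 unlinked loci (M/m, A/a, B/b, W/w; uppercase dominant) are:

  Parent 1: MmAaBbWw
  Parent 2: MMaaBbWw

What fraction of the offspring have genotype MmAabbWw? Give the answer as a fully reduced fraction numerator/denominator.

P(MmAabbWw) = 1/32

MmAaBbWw gametes: MABW×1, MABw×1, MAbW×1, MAbw×1, MaBW×1, MaBw×1, MabW×1, Mabw×1, mABW×1, mABw×1, mAbW×1, mAbw×1, maBW×1, maBw×1, mabW×1, mabw×1
MMaaBbWw gametes: MaBW×4, MaBw×4, MabW×4, Mabw×4
MmAaBbWw×MMaaBbWw grid (16·16=256): MMAaBBWW=4 MMAaBBWw=8 MMAaBBww=4 MMAaBbWW=8 MMAaBbWw=16 MMAaBbww=8 MMAabbWW=4 MMAabbWw=8 MMAabbww=4 MMaaBBWW=4 MMaaBBWw=8 MMaaBBww=4 MMaaBbWW=8 MMaaBbWw=16 MMaaBbww=8 MMaabbWW=4 MMaabbWw=8 MMaabbww=4 MmAaBBWW=4 MmAaBBWw=8 MmAaBBww=4 MmAaBbWW=8 MmAaBbWw=16 MmAaBbww=8 MmAabbWW=4 MmAabbWw=8 MmAabbww=4 MmaaBBWW=4 MmaaBBWw=8 MmaaBBww=4 MmaaBbWW=8 MmaaBbWw=16 MmaaBbww=8 MmaabbWW=4 MmaabbWw=8 Mmaabbww=4
MmAabbWw hits 8/256; gcd=8; 8÷8/256÷8 = 1/32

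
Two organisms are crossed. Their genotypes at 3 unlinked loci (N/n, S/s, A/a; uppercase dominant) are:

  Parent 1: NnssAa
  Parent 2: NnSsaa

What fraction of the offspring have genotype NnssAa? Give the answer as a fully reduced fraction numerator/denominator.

P(NnssAa) = 1/8

NnssAa gametes: NsA×2, Nsa×2, nsA×2, nsa×2
NnSsaa gametes: NSa×2, Nsa×2, nSa×2, nsa×2
NnssAa×NnSsaa grid (8·8=64): NNSsAa=4 NNSsaa=4 NNssAa=4 NNssaa=4 NnSsAa=8 NnSsaa=8 NnssAa=8 Nnssaa=8 nnSsAa=4 nnSsaa=4 nnssAa=4 nnssaa=4
NnssAa hits 8/64; gcd=8; 8÷8/64÷8 = 1/8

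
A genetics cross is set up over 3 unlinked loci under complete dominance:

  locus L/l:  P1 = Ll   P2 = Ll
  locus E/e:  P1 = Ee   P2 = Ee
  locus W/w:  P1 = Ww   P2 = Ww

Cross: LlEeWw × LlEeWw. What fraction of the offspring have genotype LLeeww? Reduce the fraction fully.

LlEeWw gametes: LEW×1, LEw×1, LeW×1, Lew×1, lEW×1, lEw×1, leW×1, lew×1
LlEeWw gametes: LEW×1, LEw×1, LeW×1, Lew×1, lEW×1, lEw×1, leW×1, lew×1
LlEeWw×LlEeWw grid (8·8=64): LLEEWW=1 LLEEWw=2 LLEEww=1 LLEeWW=2 LLEeWw=4 LLEeww=2 LLeeWW=1 LLeeWw=2 LLeeww=1 LlEEWW=2 LlEEWw=4 LlEEww=2 LlEeWW=4 LlEeWw=8 LlEeww=4 LleeWW=2 LleeWw=4 Lleeww=2 llEEWW=1 llEEWw=2 llEEww=1 llEeWW=2 llEeWw=4 llEeww=2 lleeWW=1 lleeWw=2 lleeww=1
LLeeww hits 1/64; gcd=1; 1÷1/64÷1 = 1/64

P(LLeeww) = 1/64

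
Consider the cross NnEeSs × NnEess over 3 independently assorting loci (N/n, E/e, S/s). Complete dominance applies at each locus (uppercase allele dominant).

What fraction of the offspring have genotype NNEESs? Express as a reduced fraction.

P(NNEESs) = 1/32

NnEeSs gametes: NES×1, NEs×1, NeS×1, Nes×1, nES×1, nEs×1, neS×1, nes×1
NnEess gametes: NEs×2, Nes×2, nEs×2, nes×2
NnEeSs×NnEess grid (8·8=64): NNEESs=2 NNEEss=2 NNEeSs=4 NNEess=4 NNeeSs=2 NNeess=2 NnEESs=4 NnEEss=4 NnEeSs=8 NnEess=8 NneeSs=4 Nneess=4 nnEESs=2 nnEEss=2 nnEeSs=4 nnEess=4 nneeSs=2 nneess=2
NNEESs hits 2/64; gcd=2; 2÷2/64÷2 = 1/32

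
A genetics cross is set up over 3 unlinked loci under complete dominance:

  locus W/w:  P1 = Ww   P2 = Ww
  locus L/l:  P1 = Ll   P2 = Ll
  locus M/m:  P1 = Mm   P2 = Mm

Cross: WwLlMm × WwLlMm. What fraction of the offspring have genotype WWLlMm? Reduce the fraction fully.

P(WWLlMm) = 1/16

WwLlMm gametes: WLM×1, WLm×1, WlM×1, Wlm×1, wLM×1, wLm×1, wlM×1, wlm×1
WwLlMm gametes: WLM×1, WLm×1, WlM×1, Wlm×1, wLM×1, wLm×1, wlM×1, wlm×1
WwLlMm×WwLlMm grid (8·8=64): WWLLMM=1 WWLLMm=2 WWLLmm=1 WWLlMM=2 WWLlMm=4 WWLlmm=2 WWllMM=1 WWllMm=2 WWllmm=1 WwLLMM=2 WwLLMm=4 WwLLmm=2 WwLlMM=4 WwLlMm=8 WwLlmm=4 WwllMM=2 WwllMm=4 Wwllmm=2 wwLLMM=1 wwLLMm=2 wwLLmm=1 wwLlMM=2 wwLlMm=4 wwLlmm=2 wwllMM=1 wwllMm=2 wwllmm=1
WWLlMm hits 4/64; gcd=4; 4÷4/64÷4 = 1/16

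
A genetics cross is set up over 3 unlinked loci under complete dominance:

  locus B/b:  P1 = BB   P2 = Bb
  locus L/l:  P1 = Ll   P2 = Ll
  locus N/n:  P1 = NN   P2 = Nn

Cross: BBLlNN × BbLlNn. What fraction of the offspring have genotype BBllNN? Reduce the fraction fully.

BBLlNN gametes: BLN×4, BlN×4
BbLlNn gametes: BLN×1, BLn×1, BlN×1, Bln×1, bLN×1, bLn×1, blN×1, bln×1
BBLlNN×BbLlNn grid (8·8=64): BBLLNN=4 BBLLNn=4 BBLlNN=8 BBLlNn=8 BBllNN=4 BBllNn=4 BbLLNN=4 BbLLNn=4 BbLlNN=8 BbLlNn=8 BbllNN=4 BbllNn=4
BBllNN hits 4/64; gcd=4; 4÷4/64÷4 = 1/16

P(BBllNN) = 1/16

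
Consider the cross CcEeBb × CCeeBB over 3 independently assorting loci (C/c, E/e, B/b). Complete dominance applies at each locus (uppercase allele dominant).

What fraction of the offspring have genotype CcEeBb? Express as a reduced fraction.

P(CcEeBb) = 1/8

CcEeBb gametes: CEB×1, CEb×1, CeB×1, Ceb×1, cEB×1, cEb×1, ceB×1, ceb×1
CCeeBB gametes: CeB×8
CcEeBb×CCeeBB grid (8·8=64): CCEeBB=8 CCEeBb=8 CCeeBB=8 CCeeBb=8 CcEeBB=8 CcEeBb=8 CceeBB=8 CceeBb=8
CcEeBb hits 8/64; gcd=8; 8÷8/64÷8 = 1/8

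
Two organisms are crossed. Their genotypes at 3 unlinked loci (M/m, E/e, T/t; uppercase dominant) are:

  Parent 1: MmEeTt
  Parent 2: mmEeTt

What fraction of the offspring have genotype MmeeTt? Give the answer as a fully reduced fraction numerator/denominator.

MmEeTt gametes: MET×1, MEt×1, MeT×1, Met×1, mET×1, mEt×1, meT×1, met×1
mmEeTt gametes: mET×2, mEt×2, meT×2, met×2
MmEeTt×mmEeTt grid (8·8=64): MmEETT=2 MmEETt=4 MmEEtt=2 MmEeTT=4 MmEeTt=8 MmEett=4 MmeeTT=2 MmeeTt=4 Mmeett=2 mmEETT=2 mmEETt=4 mmEEtt=2 mmEeTT=4 mmEeTt=8 mmEett=4 mmeeTT=2 mmeeTt=4 mmeett=2
MmeeTt hits 4/64; gcd=4; 4÷4/64÷4 = 1/16

P(MmeeTt) = 1/16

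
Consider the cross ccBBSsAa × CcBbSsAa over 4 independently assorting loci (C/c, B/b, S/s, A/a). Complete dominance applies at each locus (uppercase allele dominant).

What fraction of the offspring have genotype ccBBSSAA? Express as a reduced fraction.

P(ccBBSSAA) = 1/64

ccBBSsAa gametes: cBSA×4, cBSa×4, cBsA×4, cBsa×4
CcBbSsAa gametes: CBSA×1, CBSa×1, CBsA×1, CBsa×1, CbSA×1, CbSa×1, CbsA×1, Cbsa×1, cBSA×1, cBSa×1, cBsA×1, cBsa×1, cbSA×1, cbSa×1, cbsA×1, cbsa×1
ccBBSsAa×CcBbSsAa grid (16·16=256): CcBBSSAA=4 CcBBSSAa=8 CcBBSSaa=4 CcBBSsAA=8 CcBBSsAa=16 CcBBSsaa=8 CcBBssAA=4 CcBBssAa=8 CcBBssaa=4 CcBbSSAA=4 CcBbSSAa=8 CcBbSSaa=4 CcBbSsAA=8 CcBbSsAa=16 CcBbSsaa=8 CcBbssAA=4 CcBbssAa=8 CcBbssaa=4 ccBBSSAA=4 ccBBSSAa=8 ccBBSSaa=4 ccBBSsAA=8 ccBBSsAa=16 ccBBSsaa=8 ccBBssAA=4 ccBBssAa=8 ccBBssaa=4 ccBbSSAA=4 ccBbSSAa=8 ccBbSSaa=4 ccBbSsAA=8 ccBbSsAa=16 ccBbSsaa=8 ccBbssAA=4 ccBbssAa=8 ccBbssaa=4
ccBBSSAA hits 4/256; gcd=4; 4÷4/256÷4 = 1/64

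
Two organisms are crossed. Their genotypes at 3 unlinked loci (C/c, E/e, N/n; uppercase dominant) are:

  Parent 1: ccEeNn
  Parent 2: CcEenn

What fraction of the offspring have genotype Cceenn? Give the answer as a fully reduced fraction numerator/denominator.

P(Cceenn) = 1/16

ccEeNn gametes: cEN×2, cEn×2, ceN×2, cen×2
CcEenn gametes: CEn×2, Cen×2, cEn×2, cen×2
ccEeNn×CcEenn grid (8·8=64): CcEENn=4 CcEEnn=4 CcEeNn=8 CcEenn=8 CceeNn=4 Cceenn=4 ccEENn=4 ccEEnn=4 ccEeNn=8 ccEenn=8 cceeNn=4 cceenn=4
Cceenn hits 4/64; gcd=4; 4÷4/64÷4 = 1/16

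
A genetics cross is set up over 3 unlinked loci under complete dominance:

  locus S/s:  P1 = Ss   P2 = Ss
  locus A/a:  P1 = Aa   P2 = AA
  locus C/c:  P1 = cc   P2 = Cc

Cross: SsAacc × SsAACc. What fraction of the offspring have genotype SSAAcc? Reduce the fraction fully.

P(SSAAcc) = 1/16

SsAacc gametes: SAc×2, Sac×2, sAc×2, sac×2
SsAACc gametes: SAC×2, SAc×2, sAC×2, sAc×2
SsAacc×SsAACc grid (8·8=64): SSAACc=4 SSAAcc=4 SSAaCc=4 SSAacc=4 SsAACc=8 SsAAcc=8 SsAaCc=8 SsAacc=8 ssAACc=4 ssAAcc=4 ssAaCc=4 ssAacc=4
SSAAcc hits 4/64; gcd=4; 4÷4/64÷4 = 1/16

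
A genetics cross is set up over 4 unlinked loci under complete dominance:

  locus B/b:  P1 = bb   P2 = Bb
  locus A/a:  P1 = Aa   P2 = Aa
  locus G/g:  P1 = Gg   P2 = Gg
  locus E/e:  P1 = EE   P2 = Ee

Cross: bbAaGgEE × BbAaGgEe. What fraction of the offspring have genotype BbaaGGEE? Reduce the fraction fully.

bbAaGgEE gametes: bAGE×4, bAgE×4, baGE×4, bagE×4
BbAaGgEe gametes: BAGE×1, BAGe×1, BAgE×1, BAge×1, BaGE×1, BaGe×1, BagE×1, Bage×1, bAGE×1, bAGe×1, bAgE×1, bAge×1, baGE×1, baGe×1, bagE×1, bage×1
bbAaGgEE×BbAaGgEe grid (16·16=256): BbAAGGEE=4 BbAAGGEe=4 BbAAGgEE=8 BbAAGgEe=8 BbAAggEE=4 BbAAggEe=4 BbAaGGEE=8 BbAaGGEe=8 BbAaGgEE=16 BbAaGgEe=16 BbAaggEE=8 BbAaggEe=8 BbaaGGEE=4 BbaaGGEe=4 BbaaGgEE=8 BbaaGgEe=8 BbaaggEE=4 BbaaggEe=4 bbAAGGEE=4 bbAAGGEe=4 bbAAGgEE=8 bbAAGgEe=8 bbAAggEE=4 bbAAggEe=4 bbAaGGEE=8 bbAaGGEe=8 bbAaGgEE=16 bbAaGgEe=16 bbAaggEE=8 bbAaggEe=8 bbaaGGEE=4 bbaaGGEe=4 bbaaGgEE=8 bbaaGgEe=8 bbaaggEE=4 bbaaggEe=4
BbaaGGEE hits 4/256; gcd=4; 4÷4/256÷4 = 1/64

P(BbaaGGEE) = 1/64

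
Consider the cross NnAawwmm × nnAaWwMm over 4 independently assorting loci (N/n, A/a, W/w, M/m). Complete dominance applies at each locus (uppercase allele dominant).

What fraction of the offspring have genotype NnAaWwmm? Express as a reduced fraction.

P(NnAaWwmm) = 1/16

NnAawwmm gametes: NAwm×4, Nawm×4, nAwm×4, nawm×4
nnAaWwMm gametes: nAWM×2, nAWm×2, nAwM×2, nAwm×2, naWM×2, naWm×2, nawM×2, nawm×2
NnAawwmm×nnAaWwMm grid (16·16=256): NnAAWwMm=8 NnAAWwmm=8 NnAAwwMm=8 NnAAwwmm=8 NnAaWwMm=16 NnAaWwmm=16 NnAawwMm=16 NnAawwmm=16 NnaaWwMm=8 NnaaWwmm=8 NnaawwMm=8 Nnaawwmm=8 nnAAWwMm=8 nnAAWwmm=8 nnAAwwMm=8 nnAAwwmm=8 nnAaWwMm=16 nnAaWwmm=16 nnAawwMm=16 nnAawwmm=16 nnaaWwMm=8 nnaaWwmm=8 nnaawwMm=8 nnaawwmm=8
NnAaWwmm hits 16/256; gcd=16; 16÷16/256÷16 = 1/16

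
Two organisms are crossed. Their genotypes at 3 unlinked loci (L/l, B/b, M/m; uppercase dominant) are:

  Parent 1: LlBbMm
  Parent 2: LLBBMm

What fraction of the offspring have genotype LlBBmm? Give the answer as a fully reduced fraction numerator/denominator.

P(LlBBmm) = 1/16

LlBbMm gametes: LBM×1, LBm×1, LbM×1, Lbm×1, lBM×1, lBm×1, lbM×1, lbm×1
LLBBMm gametes: LBM×4, LBm×4
LlBbMm×LLBBMm grid (8·8=64): LLBBMM=4 LLBBMm=8 LLBBmm=4 LLBbMM=4 LLBbMm=8 LLBbmm=4 LlBBMM=4 LlBBMm=8 LlBBmm=4 LlBbMM=4 LlBbMm=8 LlBbmm=4
LlBBmm hits 4/64; gcd=4; 4÷4/64÷4 = 1/16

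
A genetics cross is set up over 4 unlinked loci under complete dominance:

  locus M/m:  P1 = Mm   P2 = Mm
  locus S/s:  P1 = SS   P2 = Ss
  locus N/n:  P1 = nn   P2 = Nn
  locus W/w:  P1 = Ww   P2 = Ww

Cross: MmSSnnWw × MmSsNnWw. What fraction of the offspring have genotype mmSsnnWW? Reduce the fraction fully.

MmSSnnWw gametes: MSnW×4, MSnw×4, mSnW×4, mSnw×4
MmSsNnWw gametes: MSNW×1, MSNw×1, MSnW×1, MSnw×1, MsNW×1, MsNw×1, MsnW×1, Msnw×1, mSNW×1, mSNw×1, mSnW×1, mSnw×1, msNW×1, msNw×1, msnW×1, msnw×1
MmSSnnWw×MmSsNnWw grid (16·16=256): MMSSNnWW=4 MMSSNnWw=8 MMSSNnww=4 MMSSnnWW=4 MMSSnnWw=8 MMSSnnww=4 MMSsNnWW=4 MMSsNnWw=8 MMSsNnww=4 MMSsnnWW=4 MMSsnnWw=8 MMSsnnww=4 MmSSNnWW=8 MmSSNnWw=16 MmSSNnww=8 MmSSnnWW=8 MmSSnnWw=16 MmSSnnww=8 MmSsNnWW=8 MmSsNnWw=16 MmSsNnww=8 MmSsnnWW=8 MmSsnnWw=16 MmSsnnww=8 mmSSNnWW=4 mmSSNnWw=8 mmSSNnww=4 mmSSnnWW=4 mmSSnnWw=8 mmSSnnww=4 mmSsNnWW=4 mmSsNnWw=8 mmSsNnww=4 mmSsnnWW=4 mmSsnnWw=8 mmSsnnww=4
mmSsnnWW hits 4/256; gcd=4; 4÷4/256÷4 = 1/64

P(mmSsnnWW) = 1/64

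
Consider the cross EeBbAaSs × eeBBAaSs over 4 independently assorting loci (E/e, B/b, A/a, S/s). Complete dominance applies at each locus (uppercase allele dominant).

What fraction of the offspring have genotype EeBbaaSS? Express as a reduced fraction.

EeBbAaSs gametes: EBAS×1, EBAs×1, EBaS×1, EBas×1, EbAS×1, EbAs×1, EbaS×1, Ebas×1, eBAS×1, eBAs×1, eBaS×1, eBas×1, ebAS×1, ebAs×1, ebaS×1, ebas×1
eeBBAaSs gametes: eBAS×4, eBAs×4, eBaS×4, eBas×4
EeBbAaSs×eeBBAaSs grid (16·16=256): EeBBAASS=4 EeBBAASs=8 EeBBAAss=4 EeBBAaSS=8 EeBBAaSs=16 EeBBAass=8 EeBBaaSS=4 EeBBaaSs=8 EeBBaass=4 EeBbAASS=4 EeBbAASs=8 EeBbAAss=4 EeBbAaSS=8 EeBbAaSs=16 EeBbAass=8 EeBbaaSS=4 EeBbaaSs=8 EeBbaass=4 eeBBAASS=4 eeBBAASs=8 eeBBAAss=4 eeBBAaSS=8 eeBBAaSs=16 eeBBAass=8 eeBBaaSS=4 eeBBaaSs=8 eeBBaass=4 eeBbAASS=4 eeBbAASs=8 eeBbAAss=4 eeBbAaSS=8 eeBbAaSs=16 eeBbAass=8 eeBbaaSS=4 eeBbaaSs=8 eeBbaass=4
EeBbaaSS hits 4/256; gcd=4; 4÷4/256÷4 = 1/64

P(EeBbaaSS) = 1/64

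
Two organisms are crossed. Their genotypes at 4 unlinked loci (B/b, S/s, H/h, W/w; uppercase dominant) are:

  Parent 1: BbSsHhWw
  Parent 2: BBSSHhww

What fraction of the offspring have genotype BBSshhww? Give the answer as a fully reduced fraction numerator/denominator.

P(BBSshhww) = 1/32

BbSsHhWw gametes: BSHW×1, BSHw×1, BShW×1, BShw×1, BsHW×1, BsHw×1, BshW×1, Bshw×1, bSHW×1, bSHw×1, bShW×1, bShw×1, bsHW×1, bsHw×1, bshW×1, bshw×1
BBSSHhww gametes: BSHw×8, BShw×8
BbSsHhWw×BBSSHhww grid (16·16=256): BBSSHHWw=8 BBSSHHww=8 BBSSHhWw=16 BBSSHhww=16 BBSShhWw=8 BBSShhww=8 BBSsHHWw=8 BBSsHHww=8 BBSsHhWw=16 BBSsHhww=16 BBSshhWw=8 BBSshhww=8 BbSSHHWw=8 BbSSHHww=8 BbSSHhWw=16 BbSSHhww=16 BbSShhWw=8 BbSShhww=8 BbSsHHWw=8 BbSsHHww=8 BbSsHhWw=16 BbSsHhww=16 BbSshhWw=8 BbSshhww=8
BBSshhww hits 8/256; gcd=8; 8÷8/256÷8 = 1/32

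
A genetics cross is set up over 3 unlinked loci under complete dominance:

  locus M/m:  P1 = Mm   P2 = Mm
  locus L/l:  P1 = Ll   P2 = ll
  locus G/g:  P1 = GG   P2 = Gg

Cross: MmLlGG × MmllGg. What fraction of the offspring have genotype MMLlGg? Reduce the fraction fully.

P(MMLlGg) = 1/16

MmLlGG gametes: MLG×2, MlG×2, mLG×2, mlG×2
MmllGg gametes: MlG×2, Mlg×2, mlG×2, mlg×2
MmLlGG×MmllGg grid (8·8=64): MMLlGG=4 MMLlGg=4 MMllGG=4 MMllGg=4 MmLlGG=8 MmLlGg=8 MmllGG=8 MmllGg=8 mmLlGG=4 mmLlGg=4 mmllGG=4 mmllGg=4
MMLlGg hits 4/64; gcd=4; 4÷4/64÷4 = 1/16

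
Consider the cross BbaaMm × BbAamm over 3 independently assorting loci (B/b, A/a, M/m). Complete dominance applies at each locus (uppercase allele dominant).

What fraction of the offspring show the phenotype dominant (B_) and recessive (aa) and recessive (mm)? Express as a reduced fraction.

BbaaMm gametes: BaM×2, Bam×2, baM×2, bam×2
BbAamm gametes: BAm×2, Bam×2, bAm×2, bam×2
BbaaMm×BbAamm grid (8·8=64): BBAaMm=4 BBAamm=4 BBaaMm=4 BBaamm=4 BbAaMm=8 BbAamm=8 BbaaMm=8 Bbaamm=8 bbAaMm=4 bbAamm=4 bbaaMm=4 bbaamm=4
B_ aa mm hits 12/64; gcd=4; 12÷4/64÷4 = 3/16

P(B_ aa mm) = 3/16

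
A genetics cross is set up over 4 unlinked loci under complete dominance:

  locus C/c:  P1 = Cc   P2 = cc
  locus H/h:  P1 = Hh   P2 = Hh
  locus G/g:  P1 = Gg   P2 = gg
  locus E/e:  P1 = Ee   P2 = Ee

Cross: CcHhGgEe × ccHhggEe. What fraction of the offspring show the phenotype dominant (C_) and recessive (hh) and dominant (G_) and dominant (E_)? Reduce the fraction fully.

P(C_ hh G_ E_) = 3/64

CcHhGgEe gametes: CHGE×1, CHGe×1, CHgE×1, CHge×1, ChGE×1, ChGe×1, ChgE×1, Chge×1, cHGE×1, cHGe×1, cHgE×1, cHge×1, chGE×1, chGe×1, chgE×1, chge×1
ccHhggEe gametes: cHgE×4, cHge×4, chgE×4, chge×4
CcHhGgEe×ccHhggEe grid (16·16=256): CcHHGgEE=4 CcHHGgEe=8 CcHHGgee=4 CcHHggEE=4 CcHHggEe=8 CcHHggee=4 CcHhGgEE=8 CcHhGgEe=16 CcHhGgee=8 CcHhggEE=8 CcHhggEe=16 CcHhggee=8 CchhGgEE=4 CchhGgEe=8 CchhGgee=4 CchhggEE=4 CchhggEe=8 Cchhggee=4 ccHHGgEE=4 ccHHGgEe=8 ccHHGgee=4 ccHHggEE=4 ccHHggEe=8 ccHHggee=4 ccHhGgEE=8 ccHhGgEe=16 ccHhGgee=8 ccHhggEE=8 ccHhggEe=16 ccHhggee=8 cchhGgEE=4 cchhGgEe=8 cchhGgee=4 cchhggEE=4 cchhggEe=8 cchhggee=4
C_ hh G_ E_ hits 12/256; gcd=4; 12÷4/256÷4 = 3/64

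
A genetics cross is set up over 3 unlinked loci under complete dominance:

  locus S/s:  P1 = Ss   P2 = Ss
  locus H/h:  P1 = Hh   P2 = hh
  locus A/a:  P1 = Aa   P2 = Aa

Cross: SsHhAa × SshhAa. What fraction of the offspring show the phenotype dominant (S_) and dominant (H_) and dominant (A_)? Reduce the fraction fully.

P(S_ H_ A_) = 9/32

SsHhAa gametes: SHA×1, SHa×1, ShA×1, Sha×1, sHA×1, sHa×1, shA×1, sha×1
SshhAa gametes: ShA×2, Sha×2, shA×2, sha×2
SsHhAa×SshhAa grid (8·8=64): SSHhAA=2 SSHhAa=4 SSHhaa=2 SShhAA=2 SShhAa=4 SShhaa=2 SsHhAA=4 SsHhAa=8 SsHhaa=4 SshhAA=4 SshhAa=8 Sshhaa=4 ssHhAA=2 ssHhAa=4 ssHhaa=2 sshhAA=2 sshhAa=4 sshhaa=2
S_ H_ A_ hits 18/64; gcd=2; 18÷2/64÷2 = 9/32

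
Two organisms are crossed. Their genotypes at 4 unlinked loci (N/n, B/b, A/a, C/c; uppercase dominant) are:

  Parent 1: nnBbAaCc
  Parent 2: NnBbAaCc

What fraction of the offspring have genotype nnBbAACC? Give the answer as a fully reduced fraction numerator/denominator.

nnBbAaCc gametes: nBAC×2, nBAc×2, nBaC×2, nBac×2, nbAC×2, nbAc×2, nbaC×2, nbac×2
NnBbAaCc gametes: NBAC×1, NBAc×1, NBaC×1, NBac×1, NbAC×1, NbAc×1, NbaC×1, Nbac×1, nBAC×1, nBAc×1, nBaC×1, nBac×1, nbAC×1, nbAc×1, nbaC×1, nbac×1
nnBbAaCc×NnBbAaCc grid (16·16=256): NnBBAACC=2 NnBBAACc=4 NnBBAAcc=2 NnBBAaCC=4 NnBBAaCc=8 NnBBAacc=4 NnBBaaCC=2 NnBBaaCc=4 NnBBaacc=2 NnBbAACC=4 NnBbAACc=8 NnBbAAcc=4 NnBbAaCC=8 NnBbAaCc=16 NnBbAacc=8 NnBbaaCC=4 NnBbaaCc=8 NnBbaacc=4 NnbbAACC=2 NnbbAACc=4 NnbbAAcc=2 NnbbAaCC=4 NnbbAaCc=8 NnbbAacc=4 NnbbaaCC=2 NnbbaaCc=4 Nnbbaacc=2 nnBBAACC=2 nnBBAACc=4 nnBBAAcc=2 nnBBAaCC=4 nnBBAaCc=8 nnBBAacc=4 nnBBaaCC=2 nnBBaaCc=4 nnBBaacc=2 nnBbAACC=4 nnBbAACc=8 nnBbAAcc=4 nnBbAaCC=8 nnBbAaCc=16 nnBbAacc=8 nnBbaaCC=4 nnBbaaCc=8 nnBbaacc=4 nnbbAACC=2 nnbbAACc=4 nnbbAAcc=2 nnbbAaCC=4 nnbbAaCc=8 nnbbAacc=4 nnbbaaCC=2 nnbbaaCc=4 nnbbaacc=2
nnBbAACC hits 4/256; gcd=4; 4÷4/256÷4 = 1/64

P(nnBbAACC) = 1/64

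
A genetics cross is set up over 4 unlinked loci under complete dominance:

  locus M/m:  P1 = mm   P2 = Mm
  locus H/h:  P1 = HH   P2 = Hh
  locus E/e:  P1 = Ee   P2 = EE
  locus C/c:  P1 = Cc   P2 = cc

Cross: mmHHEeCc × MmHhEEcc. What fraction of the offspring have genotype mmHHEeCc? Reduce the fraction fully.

P(mmHHEeCc) = 1/16

mmHHEeCc gametes: mHEC×4, mHEc×4, mHeC×4, mHec×4
MmHhEEcc gametes: MHEc×4, MhEc×4, mHEc×4, mhEc×4
mmHHEeCc×MmHhEEcc grid (16·16=256): MmHHEECc=16 MmHHEEcc=16 MmHHEeCc=16 MmHHEecc=16 MmHhEECc=16 MmHhEEcc=16 MmHhEeCc=16 MmHhEecc=16 mmHHEECc=16 mmHHEEcc=16 mmHHEeCc=16 mmHHEecc=16 mmHhEECc=16 mmHhEEcc=16 mmHhEeCc=16 mmHhEecc=16
mmHHEeCc hits 16/256; gcd=16; 16÷16/256÷16 = 1/16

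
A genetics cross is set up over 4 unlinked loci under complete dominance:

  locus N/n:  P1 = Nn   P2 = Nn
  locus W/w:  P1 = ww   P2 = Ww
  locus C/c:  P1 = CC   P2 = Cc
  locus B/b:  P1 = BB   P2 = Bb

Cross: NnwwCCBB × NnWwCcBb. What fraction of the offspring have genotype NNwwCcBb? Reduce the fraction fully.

P(NNwwCcBb) = 1/32

NnwwCCBB gametes: NwCB×8, nwCB×8
NnWwCcBb gametes: NWCB×1, NWCb×1, NWcB×1, NWcb×1, NwCB×1, NwCb×1, NwcB×1, Nwcb×1, nWCB×1, nWCb×1, nWcB×1, nWcb×1, nwCB×1, nwCb×1, nwcB×1, nwcb×1
NnwwCCBB×NnWwCcBb grid (16·16=256): NNWwCCBB=8 NNWwCCBb=8 NNWwCcBB=8 NNWwCcBb=8 NNwwCCBB=8 NNwwCCBb=8 NNwwCcBB=8 NNwwCcBb=8 NnWwCCBB=16 NnWwCCBb=16 NnWwCcBB=16 NnWwCcBb=16 NnwwCCBB=16 NnwwCCBb=16 NnwwCcBB=16 NnwwCcBb=16 nnWwCCBB=8 nnWwCCBb=8 nnWwCcBB=8 nnWwCcBb=8 nnwwCCBB=8 nnwwCCBb=8 nnwwCcBB=8 nnwwCcBb=8
NNwwCcBb hits 8/256; gcd=8; 8÷8/256÷8 = 1/32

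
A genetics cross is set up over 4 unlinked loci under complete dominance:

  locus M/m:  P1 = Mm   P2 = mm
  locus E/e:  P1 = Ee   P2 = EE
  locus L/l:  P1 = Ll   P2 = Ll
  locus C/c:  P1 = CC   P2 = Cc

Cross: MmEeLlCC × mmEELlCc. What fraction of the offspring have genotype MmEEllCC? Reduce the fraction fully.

MmEeLlCC gametes: MELC×2, MElC×2, MeLC×2, MelC×2, mELC×2, mElC×2, meLC×2, melC×2
mmEELlCc gametes: mELC×4, mELc×4, mElC×4, mElc×4
MmEeLlCC×mmEELlCc grid (16·16=256): MmEELLCC=8 MmEELLCc=8 MmEELlCC=16 MmEELlCc=16 MmEEllCC=8 MmEEllCc=8 MmEeLLCC=8 MmEeLLCc=8 MmEeLlCC=16 MmEeLlCc=16 MmEellCC=8 MmEellCc=8 mmEELLCC=8 mmEELLCc=8 mmEELlCC=16 mmEELlCc=16 mmEEllCC=8 mmEEllCc=8 mmEeLLCC=8 mmEeLLCc=8 mmEeLlCC=16 mmEeLlCc=16 mmEellCC=8 mmEellCc=8
MmEEllCC hits 8/256; gcd=8; 8÷8/256÷8 = 1/32

P(MmEEllCC) = 1/32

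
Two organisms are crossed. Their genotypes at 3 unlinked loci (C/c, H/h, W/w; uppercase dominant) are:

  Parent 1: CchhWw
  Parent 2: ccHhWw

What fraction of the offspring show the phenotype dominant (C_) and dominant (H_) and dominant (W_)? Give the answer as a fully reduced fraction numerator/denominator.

P(C_ H_ W_) = 3/16

CchhWw gametes: ChW×2, Chw×2, chW×2, chw×2
ccHhWw gametes: cHW×2, cHw×2, chW×2, chw×2
CchhWw×ccHhWw grid (8·8=64): CcHhWW=4 CcHhWw=8 CcHhww=4 CchhWW=4 CchhWw=8 Cchhww=4 ccHhWW=4 ccHhWw=8 ccHhww=4 cchhWW=4 cchhWw=8 cchhww=4
C_ H_ W_ hits 12/64; gcd=4; 12÷4/64÷4 = 3/16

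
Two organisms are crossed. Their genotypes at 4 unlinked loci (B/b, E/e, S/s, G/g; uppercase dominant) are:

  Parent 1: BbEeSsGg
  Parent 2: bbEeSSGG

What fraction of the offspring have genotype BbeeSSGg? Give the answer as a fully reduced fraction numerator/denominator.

P(BbeeSSGg) = 1/32

BbEeSsGg gametes: BESG×1, BESg×1, BEsG×1, BEsg×1, BeSG×1, BeSg×1, BesG×1, Besg×1, bESG×1, bESg×1, bEsG×1, bEsg×1, beSG×1, beSg×1, besG×1, besg×1
bbEeSSGG gametes: bESG×8, beSG×8
BbEeSsGg×bbEeSSGG grid (16·16=256): BbEESSGG=8 BbEESSGg=8 BbEESsGG=8 BbEESsGg=8 BbEeSSGG=16 BbEeSSGg=16 BbEeSsGG=16 BbEeSsGg=16 BbeeSSGG=8 BbeeSSGg=8 BbeeSsGG=8 BbeeSsGg=8 bbEESSGG=8 bbEESSGg=8 bbEESsGG=8 bbEESsGg=8 bbEeSSGG=16 bbEeSSGg=16 bbEeSsGG=16 bbEeSsGg=16 bbeeSSGG=8 bbeeSSGg=8 bbeeSsGG=8 bbeeSsGg=8
BbeeSSGg hits 8/256; gcd=8; 8÷8/256÷8 = 1/32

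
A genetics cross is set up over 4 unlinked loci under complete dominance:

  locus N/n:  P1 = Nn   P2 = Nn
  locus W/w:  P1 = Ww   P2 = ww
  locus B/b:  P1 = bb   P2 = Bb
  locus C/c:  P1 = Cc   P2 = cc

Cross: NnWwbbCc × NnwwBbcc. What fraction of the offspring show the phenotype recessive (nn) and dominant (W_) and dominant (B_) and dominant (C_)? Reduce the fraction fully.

NnWwbbCc gametes: NWbC×2, NWbc×2, NwbC×2, Nwbc×2, nWbC×2, nWbc×2, nwbC×2, nwbc×2
NnwwBbcc gametes: NwBc×4, Nwbc×4, nwBc×4, nwbc×4
NnWwbbCc×NnwwBbcc grid (16·16=256): NNWwBbCc=8 NNWwBbcc=8 NNWwbbCc=8 NNWwbbcc=8 NNwwBbCc=8 NNwwBbcc=8 NNwwbbCc=8 NNwwbbcc=8 NnWwBbCc=16 NnWwBbcc=16 NnWwbbCc=16 NnWwbbcc=16 NnwwBbCc=16 NnwwBbcc=16 NnwwbbCc=16 Nnwwbbcc=16 nnWwBbCc=8 nnWwBbcc=8 nnWwbbCc=8 nnWwbbcc=8 nnwwBbCc=8 nnwwBbcc=8 nnwwbbCc=8 nnwwbbcc=8
nn W_ B_ C_ hits 8/256; gcd=8; 8÷8/256÷8 = 1/32

P(nn W_ B_ C_) = 1/32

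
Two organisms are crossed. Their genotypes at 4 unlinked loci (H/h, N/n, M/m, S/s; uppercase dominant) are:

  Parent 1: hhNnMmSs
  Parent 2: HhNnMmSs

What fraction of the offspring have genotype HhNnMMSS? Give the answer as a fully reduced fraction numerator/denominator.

P(HhNnMMSS) = 1/64

hhNnMmSs gametes: hNMS×2, hNMs×2, hNmS×2, hNms×2, hnMS×2, hnMs×2, hnmS×2, hnms×2
HhNnMmSs gametes: HNMS×1, HNMs×1, HNmS×1, HNms×1, HnMS×1, HnMs×1, HnmS×1, Hnms×1, hNMS×1, hNMs×1, hNmS×1, hNms×1, hnMS×1, hnMs×1, hnmS×1, hnms×1
hhNnMmSs×HhNnMmSs grid (16·16=256): HhNNMMSS=2 HhNNMMSs=4 HhNNMMss=2 HhNNMmSS=4 HhNNMmSs=8 HhNNMmss=4 HhNNmmSS=2 HhNNmmSs=4 HhNNmmss=2 HhNnMMSS=4 HhNnMMSs=8 HhNnMMss=4 HhNnMmSS=8 HhNnMmSs=16 HhNnMmss=8 HhNnmmSS=4 HhNnmmSs=8 HhNnmmss=4 HhnnMMSS=2 HhnnMMSs=4 HhnnMMss=2 HhnnMmSS=4 HhnnMmSs=8 HhnnMmss=4 HhnnmmSS=2 HhnnmmSs=4 Hhnnmmss=2 hhNNMMSS=2 hhNNMMSs=4 hhNNMMss=2 hhNNMmSS=4 hhNNMmSs=8 hhNNMmss=4 hhNNmmSS=2 hhNNmmSs=4 hhNNmmss=2 hhNnMMSS=4 hhNnMMSs=8 hhNnMMss=4 hhNnMmSS=8 hhNnMmSs=16 hhNnMmss=8 hhNnmmSS=4 hhNnmmSs=8 hhNnmmss=4 hhnnMMSS=2 hhnnMMSs=4 hhnnMMss=2 hhnnMmSS=4 hhnnMmSs=8 hhnnMmss=4 hhnnmmSS=2 hhnnmmSs=4 hhnnmmss=2
HhNnMMSS hits 4/256; gcd=4; 4÷4/256÷4 = 1/64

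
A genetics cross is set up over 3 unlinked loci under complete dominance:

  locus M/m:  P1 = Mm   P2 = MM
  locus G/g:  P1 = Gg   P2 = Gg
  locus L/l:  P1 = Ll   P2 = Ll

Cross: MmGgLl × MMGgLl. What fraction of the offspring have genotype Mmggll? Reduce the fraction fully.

P(Mmggll) = 1/32

MmGgLl gametes: MGL×1, MGl×1, MgL×1, Mgl×1, mGL×1, mGl×1, mgL×1, mgl×1
MMGgLl gametes: MGL×2, MGl×2, MgL×2, Mgl×2
MmGgLl×MMGgLl grid (8·8=64): MMGGLL=2 MMGGLl=4 MMGGll=2 MMGgLL=4 MMGgLl=8 MMGgll=4 MMggLL=2 MMggLl=4 MMggll=2 MmGGLL=2 MmGGLl=4 MmGGll=2 MmGgLL=4 MmGgLl=8 MmGgll=4 MmggLL=2 MmggLl=4 Mmggll=2
Mmggll hits 2/64; gcd=2; 2÷2/64÷2 = 1/32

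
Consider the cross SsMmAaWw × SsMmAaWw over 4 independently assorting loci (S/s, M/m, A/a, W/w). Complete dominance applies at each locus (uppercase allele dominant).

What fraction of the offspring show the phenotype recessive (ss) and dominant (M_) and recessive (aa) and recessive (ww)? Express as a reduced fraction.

SsMmAaWw gametes: SMAW×1, SMAw×1, SMaW×1, SMaw×1, SmAW×1, SmAw×1, SmaW×1, Smaw×1, sMAW×1, sMAw×1, sMaW×1, sMaw×1, smAW×1, smAw×1, smaW×1, smaw×1
SsMmAaWw gametes: SMAW×1, SMAw×1, SMaW×1, SMaw×1, SmAW×1, SmAw×1, SmaW×1, Smaw×1, sMAW×1, sMAw×1, sMaW×1, sMaw×1, smAW×1, smAw×1, smaW×1, smaw×1
SsMmAaWw×SsMmAaWw grid (16·16=256): SSMMAAWW=1 SSMMAAWw=2 SSMMAAww=1 SSMMAaWW=2 SSMMAaWw=4 SSMMAaww=2 SSMMaaWW=1 SSMMaaWw=2 SSMMaaww=1 SSMmAAWW=2 SSMmAAWw=4 SSMmAAww=2 SSMmAaWW=4 SSMmAaWw=8 SSMmAaww=4 SSMmaaWW=2 SSMmaaWw=4 SSMmaaww=2 SSmmAAWW=1 SSmmAAWw=2 SSmmAAww=1 SSmmAaWW=2 SSmmAaWw=4 SSmmAaww=2 SSmmaaWW=1 SSmmaaWw=2 SSmmaaww=1 SsMMAAWW=2 SsMMAAWw=4 SsMMAAww=2 SsMMAaWW=4 SsMMAaWw=8 SsMMAaww=4 SsMMaaWW=2 SsMMaaWw=4 SsMMaaww=2 SsMmAAWW=4 SsMmAAWw=8 SsMmAAww=4 SsMmAaWW=8 SsMmAaWw=16 SsMmAaww=8 SsMmaaWW=4 SsMmaaWw=8 SsMmaaww=4 SsmmAAWW=2 SsmmAAWw=4 SsmmAAww=2 SsmmAaWW=4 SsmmAaWw=8 SsmmAaww=4 SsmmaaWW=2 SsmmaaWw=4 Ssmmaaww=2 ssMMAAWW=1 ssMMAAWw=2 ssMMAAww=1 ssMMAaWW=2 ssMMAaWw=4 ssMMAaww=2 ssMMaaWW=1 ssMMaaWw=2 ssMMaaww=1 ssMmAAWW=2 ssMmAAWw=4 ssMmAAww=2 ssMmAaWW=4 ssMmAaWw=8 ssMmAaww=4 ssMmaaWW=2 ssMmaaWw=4 ssMmaaww=2 ssmmAAWW=1 ssmmAAWw=2 ssmmAAww=1 ssmmAaWW=2 ssmmAaWw=4 ssmmAaww=2 ssmmaaWW=1 ssmmaaWw=2 ssmmaaww=1
ss M_ aa ww hits 3/256; gcd=1; 3÷1/256÷1 = 3/256

P(ss M_ aa ww) = 3/256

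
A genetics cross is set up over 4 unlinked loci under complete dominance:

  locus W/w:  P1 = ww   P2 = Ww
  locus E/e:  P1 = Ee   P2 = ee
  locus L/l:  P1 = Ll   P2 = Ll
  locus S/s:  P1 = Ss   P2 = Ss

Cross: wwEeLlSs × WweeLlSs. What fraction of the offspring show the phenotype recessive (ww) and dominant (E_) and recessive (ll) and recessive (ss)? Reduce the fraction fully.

wwEeLlSs gametes: wELS×2, wELs×2, wElS×2, wEls×2, weLS×2, weLs×2, welS×2, wels×2
WweeLlSs gametes: WeLS×2, WeLs×2, WelS×2, Wels×2, weLS×2, weLs×2, welS×2, wels×2
wwEeLlSs×WweeLlSs grid (16·16=256): WwEeLLSS=4 WwEeLLSs=8 WwEeLLss=4 WwEeLlSS=8 WwEeLlSs=16 WwEeLlss=8 WwEellSS=4 WwEellSs=8 WwEellss=4 WweeLLSS=4 WweeLLSs=8 WweeLLss=4 WweeLlSS=8 WweeLlSs=16 WweeLlss=8 WweellSS=4 WweellSs=8 Wweellss=4 wwEeLLSS=4 wwEeLLSs=8 wwEeLLss=4 wwEeLlSS=8 wwEeLlSs=16 wwEeLlss=8 wwEellSS=4 wwEellSs=8 wwEellss=4 wweeLLSS=4 wweeLLSs=8 wweeLLss=4 wweeLlSS=8 wweeLlSs=16 wweeLlss=8 wweellSS=4 wweellSs=8 wweellss=4
ww E_ ll ss hits 4/256; gcd=4; 4÷4/256÷4 = 1/64

P(ww E_ ll ss) = 1/64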